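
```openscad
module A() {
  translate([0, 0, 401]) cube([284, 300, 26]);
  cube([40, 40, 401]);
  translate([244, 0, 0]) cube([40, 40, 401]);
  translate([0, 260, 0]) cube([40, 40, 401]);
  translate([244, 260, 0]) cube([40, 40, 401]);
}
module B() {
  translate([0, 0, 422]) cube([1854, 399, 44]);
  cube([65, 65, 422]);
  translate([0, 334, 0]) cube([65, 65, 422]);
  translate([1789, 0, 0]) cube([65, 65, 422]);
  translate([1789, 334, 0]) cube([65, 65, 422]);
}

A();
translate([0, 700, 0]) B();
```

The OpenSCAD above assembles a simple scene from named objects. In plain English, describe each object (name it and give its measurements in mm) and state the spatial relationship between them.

A is a four-legged stool. The seat is 284×300 mm, 26 mm thick, top at z = 427 mm. It stands on four square legs, each 40×40 mm in cross-section, from z = 0 to the seat underside, each flush with a corner of the seat.

B is a long wooden bench with a 1854 mm (x) × 399 mm (y) seat, 44 mm thick, its top surface 466 mm above the floor. Four 65 mm square legs at the seat corners, flush with the edges, run from z = 0 to the seat underside.

The bench is on the floor beside the stool on its +y side.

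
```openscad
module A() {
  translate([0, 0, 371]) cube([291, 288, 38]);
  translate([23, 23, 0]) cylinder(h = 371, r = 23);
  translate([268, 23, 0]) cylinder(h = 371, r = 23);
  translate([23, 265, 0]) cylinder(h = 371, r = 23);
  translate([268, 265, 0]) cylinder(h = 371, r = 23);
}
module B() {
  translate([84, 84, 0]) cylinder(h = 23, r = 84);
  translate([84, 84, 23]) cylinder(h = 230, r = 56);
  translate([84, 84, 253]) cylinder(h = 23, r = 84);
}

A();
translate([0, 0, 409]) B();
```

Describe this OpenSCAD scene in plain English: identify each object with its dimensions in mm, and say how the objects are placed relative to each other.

A is a four-legged stool. The seat is 291×288 mm, 38 mm thick, top at z = 409 mm. It stands on four round legs, each 46 mm in diameter, from z = 0 to the seat underside, each leg's axis is inset half a diameter from the nearest pair of seat edges (so the leg's bounding box is flush with the corner).

B is a spool: two coaxial disc flanges of radius 84 mm and thickness 23 mm, joined by a core cylinder of radius 56 mm and height 230 mm. The lower flange rests on z = 0 and the three cylinders share a vertical axis.

The spool is on top of the stool.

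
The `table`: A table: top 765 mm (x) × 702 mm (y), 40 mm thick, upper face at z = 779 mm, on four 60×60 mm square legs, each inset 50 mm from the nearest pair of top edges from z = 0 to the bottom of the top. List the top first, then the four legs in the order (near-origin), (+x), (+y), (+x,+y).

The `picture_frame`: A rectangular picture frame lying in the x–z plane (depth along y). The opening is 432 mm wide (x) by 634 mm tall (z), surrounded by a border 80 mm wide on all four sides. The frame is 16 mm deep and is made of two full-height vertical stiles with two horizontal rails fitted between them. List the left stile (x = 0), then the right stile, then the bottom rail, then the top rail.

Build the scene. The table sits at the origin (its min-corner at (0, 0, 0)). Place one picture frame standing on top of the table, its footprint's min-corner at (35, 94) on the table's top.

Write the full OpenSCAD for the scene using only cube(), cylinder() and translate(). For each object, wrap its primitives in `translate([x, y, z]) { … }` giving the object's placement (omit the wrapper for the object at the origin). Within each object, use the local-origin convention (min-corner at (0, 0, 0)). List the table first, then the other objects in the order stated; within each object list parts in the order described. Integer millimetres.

translate([0, 0, 739]) cube([765, 702, 40]);
translate([50, 50, 0]) cube([60, 60, 739]);
translate([655, 50, 0]) cube([60, 60, 739]);
translate([50, 592, 0]) cube([60, 60, 739]);
translate([655, 592, 0]) cube([60, 60, 739]);
translate([35, 94, 779]) {
  cube([80, 16, 794]);
  translate([512, 0, 0]) cube([80, 16, 794]);
  translate([80, 0, 0]) cube([432, 16, 80]);
  translate([80, 0, 714]) cube([432, 16, 80]);
}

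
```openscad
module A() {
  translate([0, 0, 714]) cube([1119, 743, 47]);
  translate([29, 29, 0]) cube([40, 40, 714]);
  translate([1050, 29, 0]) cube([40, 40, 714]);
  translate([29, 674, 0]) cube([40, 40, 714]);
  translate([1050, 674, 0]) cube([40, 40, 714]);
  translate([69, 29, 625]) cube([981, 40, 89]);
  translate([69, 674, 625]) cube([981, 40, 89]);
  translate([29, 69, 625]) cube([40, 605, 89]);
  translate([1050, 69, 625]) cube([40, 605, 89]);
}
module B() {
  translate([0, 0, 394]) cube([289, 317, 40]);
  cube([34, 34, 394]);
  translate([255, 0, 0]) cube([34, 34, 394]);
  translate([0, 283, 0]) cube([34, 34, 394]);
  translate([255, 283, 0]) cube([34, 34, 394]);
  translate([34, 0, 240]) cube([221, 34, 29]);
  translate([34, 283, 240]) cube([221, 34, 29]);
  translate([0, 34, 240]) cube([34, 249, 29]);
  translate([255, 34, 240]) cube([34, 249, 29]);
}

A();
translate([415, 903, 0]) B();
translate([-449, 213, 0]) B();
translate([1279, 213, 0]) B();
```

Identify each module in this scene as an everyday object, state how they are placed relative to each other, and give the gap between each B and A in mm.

Each stool's nearest face is 160 mm from the table's bounding box.

A is a table. B is a stool. Three stools sit around the table at the +y, −x, +x sides. The gap between each stool and the table is 160 mm.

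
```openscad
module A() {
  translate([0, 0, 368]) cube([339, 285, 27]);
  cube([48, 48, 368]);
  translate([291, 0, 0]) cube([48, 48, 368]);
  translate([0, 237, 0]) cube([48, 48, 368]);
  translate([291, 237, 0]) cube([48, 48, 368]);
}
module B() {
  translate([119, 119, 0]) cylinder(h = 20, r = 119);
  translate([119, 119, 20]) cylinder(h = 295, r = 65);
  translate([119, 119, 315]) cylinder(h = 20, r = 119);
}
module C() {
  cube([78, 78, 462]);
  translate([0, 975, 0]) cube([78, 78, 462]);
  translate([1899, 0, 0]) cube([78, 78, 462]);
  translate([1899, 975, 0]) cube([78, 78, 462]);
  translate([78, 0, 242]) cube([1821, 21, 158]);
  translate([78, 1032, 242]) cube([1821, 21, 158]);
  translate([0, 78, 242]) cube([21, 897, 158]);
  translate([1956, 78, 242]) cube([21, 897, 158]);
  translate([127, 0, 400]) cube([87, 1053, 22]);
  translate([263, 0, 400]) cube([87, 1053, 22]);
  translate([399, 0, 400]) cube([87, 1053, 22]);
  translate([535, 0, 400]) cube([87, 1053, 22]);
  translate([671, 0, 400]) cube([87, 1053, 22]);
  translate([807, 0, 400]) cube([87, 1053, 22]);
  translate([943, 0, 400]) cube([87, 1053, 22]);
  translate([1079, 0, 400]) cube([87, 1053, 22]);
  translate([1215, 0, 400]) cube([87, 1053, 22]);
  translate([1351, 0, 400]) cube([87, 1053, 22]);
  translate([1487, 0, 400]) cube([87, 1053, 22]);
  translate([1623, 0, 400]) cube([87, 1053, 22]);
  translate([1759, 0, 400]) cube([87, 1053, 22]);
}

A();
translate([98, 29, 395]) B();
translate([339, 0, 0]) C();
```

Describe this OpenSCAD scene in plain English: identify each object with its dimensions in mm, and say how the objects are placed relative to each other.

A is a four-legged stool. The seat is 339×285 mm, 27 mm thick, top at z = 395 mm. It stands on four square legs, each 48×48 mm in cross-section, from z = 0 to the seat underside, each flush with a corner of the seat.

B is a spool: two coaxial disc flanges of radius 119 mm and thickness 20 mm, joined by a core cylinder of radius 65 mm and height 295 mm. The lower flange rests on z = 0 and the three cylinders share a vertical axis.

C is a bed frame 1977 mm long (x) by 1053 mm wide (y). Four 78×78 mm corner posts, 462 mm tall, at the corners of the footprint. Four rails of 21 mm thickness and 158 mm height run between adjacent posts with their undersides at z = 242 mm, their outer faces flush with the outside of the frame (the two x-running rails run between the posts' inner faces; the two y-running rails run between the posts' inner faces). 13 slats, each 87 mm wide (x) and 22 mm thick, lie across the top of the two x-running rails, running the full 1053 mm width of the frame in y; the slats are evenly spaced along x between the inner faces of the end posts with equal gaps (rounded down to the nearest mm) at the −x end and between each pair — any rounding remainder accumulates at the +x end.

The spool is on top of the stool. The bed frame is against the stool's +x side, with their −y faces flush.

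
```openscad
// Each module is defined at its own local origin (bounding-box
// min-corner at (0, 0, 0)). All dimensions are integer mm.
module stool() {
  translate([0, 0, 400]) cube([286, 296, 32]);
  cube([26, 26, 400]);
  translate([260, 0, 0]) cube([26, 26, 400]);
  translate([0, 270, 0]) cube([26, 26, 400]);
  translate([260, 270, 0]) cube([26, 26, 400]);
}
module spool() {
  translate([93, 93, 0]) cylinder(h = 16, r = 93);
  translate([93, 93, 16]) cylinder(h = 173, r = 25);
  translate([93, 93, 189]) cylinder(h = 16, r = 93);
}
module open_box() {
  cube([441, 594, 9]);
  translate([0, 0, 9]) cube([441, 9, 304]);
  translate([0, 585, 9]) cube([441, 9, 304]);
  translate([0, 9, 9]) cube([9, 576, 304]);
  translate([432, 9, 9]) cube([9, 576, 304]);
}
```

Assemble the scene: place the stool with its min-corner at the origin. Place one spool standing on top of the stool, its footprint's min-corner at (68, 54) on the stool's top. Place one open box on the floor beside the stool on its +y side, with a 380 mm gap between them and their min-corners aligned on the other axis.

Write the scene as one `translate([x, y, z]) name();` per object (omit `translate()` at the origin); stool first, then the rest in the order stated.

stool();
translate([68, 54, 432]) spool();
translate([0, 676, 0]) open_box();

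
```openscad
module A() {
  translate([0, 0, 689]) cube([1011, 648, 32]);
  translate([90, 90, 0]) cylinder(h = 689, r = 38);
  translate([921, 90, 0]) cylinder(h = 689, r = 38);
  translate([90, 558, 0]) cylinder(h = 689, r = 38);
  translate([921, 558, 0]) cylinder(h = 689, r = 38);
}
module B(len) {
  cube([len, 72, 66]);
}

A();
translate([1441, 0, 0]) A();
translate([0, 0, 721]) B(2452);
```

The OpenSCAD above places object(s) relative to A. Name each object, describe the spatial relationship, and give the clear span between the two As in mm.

A is a table. B is a beam. A beam spans the tops of two tables. The clear span between the two tables is 430 mm.

Second table starts at x = 1441; first ends at x = 1011; clear span = 1441 − 1011 = 430 mm.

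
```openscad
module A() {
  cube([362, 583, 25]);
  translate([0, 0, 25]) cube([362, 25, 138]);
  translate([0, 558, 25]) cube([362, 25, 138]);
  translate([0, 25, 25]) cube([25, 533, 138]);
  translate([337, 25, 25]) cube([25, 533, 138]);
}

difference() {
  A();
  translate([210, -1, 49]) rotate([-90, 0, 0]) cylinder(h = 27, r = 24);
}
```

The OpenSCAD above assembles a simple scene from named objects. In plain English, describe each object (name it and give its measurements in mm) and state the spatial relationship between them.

A is an open storage box with external size 362×583×163 mm and wall thickness 25 mm (the base is also 25 mm thick). The base covers the whole footprint; the four walls stand on the base, with the y-facing walls full-width and the x-facing walls fitting between their inner faces.

The open box has a circular hole of radius 24 mm through its front wall, centred at (x = 210, z = 49).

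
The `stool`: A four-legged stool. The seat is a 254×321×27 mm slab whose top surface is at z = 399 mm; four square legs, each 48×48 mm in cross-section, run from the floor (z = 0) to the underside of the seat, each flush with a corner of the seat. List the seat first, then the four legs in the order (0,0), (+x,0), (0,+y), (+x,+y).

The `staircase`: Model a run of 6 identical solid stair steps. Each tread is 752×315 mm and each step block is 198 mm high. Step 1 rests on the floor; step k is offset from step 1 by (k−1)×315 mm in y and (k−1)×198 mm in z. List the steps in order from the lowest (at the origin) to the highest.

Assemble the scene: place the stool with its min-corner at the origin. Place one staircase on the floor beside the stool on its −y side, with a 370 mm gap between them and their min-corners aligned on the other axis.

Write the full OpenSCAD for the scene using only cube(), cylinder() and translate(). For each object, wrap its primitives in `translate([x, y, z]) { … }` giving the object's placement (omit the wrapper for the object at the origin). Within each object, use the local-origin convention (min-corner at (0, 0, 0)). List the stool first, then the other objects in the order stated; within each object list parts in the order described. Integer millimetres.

translate([0, 0, 372]) cube([254, 321, 27]);
cube([48, 48, 372]);
translate([206, 0, 0]) cube([48, 48, 372]);
translate([0, 273, 0]) cube([48, 48, 372]);
translate([206, 273, 0]) cube([48, 48, 372]);
translate([0, -2260, 0]) {
  cube([752, 315, 198]);
  translate([0, 315, 198]) cube([752, 315, 198]);
  translate([0, 630, 396]) cube([752, 315, 198]);
  translate([0, 945, 594]) cube([752, 315, 198]);
  translate([0, 1260, 792]) cube([752, 315, 198]);
  translate([0, 1575, 990]) cube([752, 315, 198]);
}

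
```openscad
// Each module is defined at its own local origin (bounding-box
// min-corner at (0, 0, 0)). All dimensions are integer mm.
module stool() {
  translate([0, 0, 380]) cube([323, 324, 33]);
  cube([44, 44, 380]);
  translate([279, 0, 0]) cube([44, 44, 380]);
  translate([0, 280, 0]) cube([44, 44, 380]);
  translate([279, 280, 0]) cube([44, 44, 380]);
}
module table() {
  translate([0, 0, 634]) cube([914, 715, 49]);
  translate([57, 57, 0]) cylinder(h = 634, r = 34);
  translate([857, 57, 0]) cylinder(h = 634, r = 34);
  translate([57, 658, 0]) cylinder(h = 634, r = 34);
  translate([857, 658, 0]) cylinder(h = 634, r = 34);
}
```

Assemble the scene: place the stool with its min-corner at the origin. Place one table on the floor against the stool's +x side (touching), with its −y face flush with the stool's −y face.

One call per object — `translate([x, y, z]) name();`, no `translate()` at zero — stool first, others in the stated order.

stool();
translate([323, 0, 0]) table();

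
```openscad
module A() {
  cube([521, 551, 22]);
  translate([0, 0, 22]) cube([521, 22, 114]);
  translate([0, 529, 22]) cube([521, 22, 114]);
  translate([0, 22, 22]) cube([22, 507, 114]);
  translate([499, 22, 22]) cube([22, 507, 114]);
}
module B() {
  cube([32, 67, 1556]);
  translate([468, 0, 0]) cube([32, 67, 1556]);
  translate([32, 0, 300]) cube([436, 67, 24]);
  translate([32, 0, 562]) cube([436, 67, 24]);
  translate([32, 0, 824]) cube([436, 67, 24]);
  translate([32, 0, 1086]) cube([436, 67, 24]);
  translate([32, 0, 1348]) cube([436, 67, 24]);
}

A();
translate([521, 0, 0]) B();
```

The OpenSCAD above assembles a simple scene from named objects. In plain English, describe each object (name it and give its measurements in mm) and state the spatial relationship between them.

A is an open-topped rectangular box: outside dimensions 521×551×136 mm, with a uniform wall and base thickness of 22 mm. The base is a full 521×551 slab on the floor; four walls sit on top of the base. The front and back walls (the −y and +y sides) span the full width; the two side walls fit between them.

B is a wooden ladder with two side rails of 32×67 mm section and 1556 mm height, set 500 mm apart overall. Between them run 5 rectangular rungs (67 mm deep, 24 mm thick), front faces flush with the rails' −y face. The bottom of the first rung is 300 mm above the floor and each subsequent rung is 262 mm higher than the one below.

The ladder is against the open box's +x side, with their −y faces flush.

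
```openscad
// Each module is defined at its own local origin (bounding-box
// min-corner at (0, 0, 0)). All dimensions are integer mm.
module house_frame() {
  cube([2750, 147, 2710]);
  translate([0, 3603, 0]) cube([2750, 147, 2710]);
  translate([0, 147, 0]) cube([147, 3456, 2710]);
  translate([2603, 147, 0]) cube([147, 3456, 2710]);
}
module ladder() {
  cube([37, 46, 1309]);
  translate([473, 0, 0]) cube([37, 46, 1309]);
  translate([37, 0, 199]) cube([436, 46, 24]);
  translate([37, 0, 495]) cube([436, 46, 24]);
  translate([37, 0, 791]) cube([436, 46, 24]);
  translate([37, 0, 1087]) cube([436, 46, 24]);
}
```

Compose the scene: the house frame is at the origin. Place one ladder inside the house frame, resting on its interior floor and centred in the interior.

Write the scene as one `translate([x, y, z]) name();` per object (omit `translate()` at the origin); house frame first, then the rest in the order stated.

house_frame();
translate([1120, 1852, 0]) ladder();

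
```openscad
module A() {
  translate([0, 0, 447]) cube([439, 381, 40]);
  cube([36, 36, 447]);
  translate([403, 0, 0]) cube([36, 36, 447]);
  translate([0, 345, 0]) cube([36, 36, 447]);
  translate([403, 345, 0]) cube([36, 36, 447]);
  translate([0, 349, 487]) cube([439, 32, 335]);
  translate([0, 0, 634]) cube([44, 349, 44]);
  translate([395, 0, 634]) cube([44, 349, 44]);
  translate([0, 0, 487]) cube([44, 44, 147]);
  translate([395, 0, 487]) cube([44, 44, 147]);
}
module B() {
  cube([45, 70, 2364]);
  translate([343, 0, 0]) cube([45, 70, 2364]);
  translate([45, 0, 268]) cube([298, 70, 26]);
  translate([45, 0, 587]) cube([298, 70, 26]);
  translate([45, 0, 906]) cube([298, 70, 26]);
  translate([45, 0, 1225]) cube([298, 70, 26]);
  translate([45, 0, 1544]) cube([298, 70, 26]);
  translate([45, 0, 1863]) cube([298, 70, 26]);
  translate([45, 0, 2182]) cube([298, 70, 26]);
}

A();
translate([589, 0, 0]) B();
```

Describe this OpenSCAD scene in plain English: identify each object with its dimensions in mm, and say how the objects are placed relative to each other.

A is a chair: 439×381 mm seat, 40 mm thick, top at z = 487 mm, on four 36 mm square corner legs flush with the seat edges. A 32 mm thick backrest slab spans the full seat width, extending 335 mm above the seat top, its back face flush with the seat's +y edge. Two armrests of 44×44 mm section run along each side from the seat's front edge to the front of the backrest, top faces 191 mm above the seat top and outer faces flush with the seat's x-edges; a 44×44 mm post under the front of each armrest stands on the seat at the front corner.

B is a straight ladder. Two 45×70 mm vertical rails, 2364 mm tall, stand 388 mm apart (outside-to-outside) with their front faces coplanar on the −y side. 7 rungs, each 70 mm deep and 26 mm tall, span between the inner faces of the rails, front faces flush with the rails. The lowest rung's underside is at z = 268 mm and rungs are spaced 319 mm apart (underside to underside).

The ladder is on the floor beside the chair on its +x side.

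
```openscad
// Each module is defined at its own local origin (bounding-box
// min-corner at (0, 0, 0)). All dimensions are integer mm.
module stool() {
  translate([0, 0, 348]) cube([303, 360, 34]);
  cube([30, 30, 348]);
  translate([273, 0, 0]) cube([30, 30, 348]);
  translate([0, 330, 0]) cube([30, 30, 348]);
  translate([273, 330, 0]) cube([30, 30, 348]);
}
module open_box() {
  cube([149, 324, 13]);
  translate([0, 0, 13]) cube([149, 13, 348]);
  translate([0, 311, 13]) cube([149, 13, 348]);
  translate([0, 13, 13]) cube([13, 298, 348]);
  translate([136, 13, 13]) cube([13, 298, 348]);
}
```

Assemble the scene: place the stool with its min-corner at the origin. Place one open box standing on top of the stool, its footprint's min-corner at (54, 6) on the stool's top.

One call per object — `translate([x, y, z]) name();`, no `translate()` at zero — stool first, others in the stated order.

stool();
translate([54, 6, 382]) open_box();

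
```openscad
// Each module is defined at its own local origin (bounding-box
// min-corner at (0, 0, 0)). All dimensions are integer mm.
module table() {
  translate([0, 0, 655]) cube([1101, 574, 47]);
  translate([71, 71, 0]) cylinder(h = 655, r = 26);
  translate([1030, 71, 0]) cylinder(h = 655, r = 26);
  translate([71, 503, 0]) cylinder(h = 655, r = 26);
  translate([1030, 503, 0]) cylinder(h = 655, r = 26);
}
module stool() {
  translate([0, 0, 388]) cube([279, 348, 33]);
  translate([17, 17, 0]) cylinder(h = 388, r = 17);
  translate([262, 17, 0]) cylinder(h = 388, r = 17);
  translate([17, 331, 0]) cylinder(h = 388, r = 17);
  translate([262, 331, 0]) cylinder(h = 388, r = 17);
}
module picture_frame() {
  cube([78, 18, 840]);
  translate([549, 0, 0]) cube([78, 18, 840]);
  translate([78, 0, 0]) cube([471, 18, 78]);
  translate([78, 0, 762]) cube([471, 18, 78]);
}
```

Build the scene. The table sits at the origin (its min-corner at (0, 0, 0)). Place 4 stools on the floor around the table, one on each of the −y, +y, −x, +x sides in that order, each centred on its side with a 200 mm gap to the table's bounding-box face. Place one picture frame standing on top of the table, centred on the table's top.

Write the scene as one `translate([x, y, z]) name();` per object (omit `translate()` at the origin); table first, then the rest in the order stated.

table();
translate([411, -548, 0]) stool();
translate([411, 774, 0]) stool();
translate([-479, 113, 0]) stool();
translate([1301, 113, 0]) stool();
translate([237, 278, 702]) picture_frame();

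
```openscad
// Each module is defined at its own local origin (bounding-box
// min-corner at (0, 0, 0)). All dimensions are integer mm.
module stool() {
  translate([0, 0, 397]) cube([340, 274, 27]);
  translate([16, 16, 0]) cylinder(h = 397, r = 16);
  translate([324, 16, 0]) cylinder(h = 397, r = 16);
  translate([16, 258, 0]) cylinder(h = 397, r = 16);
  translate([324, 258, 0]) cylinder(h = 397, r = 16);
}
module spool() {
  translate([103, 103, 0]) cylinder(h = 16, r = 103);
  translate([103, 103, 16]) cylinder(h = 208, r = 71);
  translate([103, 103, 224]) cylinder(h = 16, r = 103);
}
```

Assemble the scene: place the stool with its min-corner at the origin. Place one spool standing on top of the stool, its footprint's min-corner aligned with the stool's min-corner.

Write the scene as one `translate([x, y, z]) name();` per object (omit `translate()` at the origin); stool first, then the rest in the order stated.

stool();
translate([0, 0, 424]) spool();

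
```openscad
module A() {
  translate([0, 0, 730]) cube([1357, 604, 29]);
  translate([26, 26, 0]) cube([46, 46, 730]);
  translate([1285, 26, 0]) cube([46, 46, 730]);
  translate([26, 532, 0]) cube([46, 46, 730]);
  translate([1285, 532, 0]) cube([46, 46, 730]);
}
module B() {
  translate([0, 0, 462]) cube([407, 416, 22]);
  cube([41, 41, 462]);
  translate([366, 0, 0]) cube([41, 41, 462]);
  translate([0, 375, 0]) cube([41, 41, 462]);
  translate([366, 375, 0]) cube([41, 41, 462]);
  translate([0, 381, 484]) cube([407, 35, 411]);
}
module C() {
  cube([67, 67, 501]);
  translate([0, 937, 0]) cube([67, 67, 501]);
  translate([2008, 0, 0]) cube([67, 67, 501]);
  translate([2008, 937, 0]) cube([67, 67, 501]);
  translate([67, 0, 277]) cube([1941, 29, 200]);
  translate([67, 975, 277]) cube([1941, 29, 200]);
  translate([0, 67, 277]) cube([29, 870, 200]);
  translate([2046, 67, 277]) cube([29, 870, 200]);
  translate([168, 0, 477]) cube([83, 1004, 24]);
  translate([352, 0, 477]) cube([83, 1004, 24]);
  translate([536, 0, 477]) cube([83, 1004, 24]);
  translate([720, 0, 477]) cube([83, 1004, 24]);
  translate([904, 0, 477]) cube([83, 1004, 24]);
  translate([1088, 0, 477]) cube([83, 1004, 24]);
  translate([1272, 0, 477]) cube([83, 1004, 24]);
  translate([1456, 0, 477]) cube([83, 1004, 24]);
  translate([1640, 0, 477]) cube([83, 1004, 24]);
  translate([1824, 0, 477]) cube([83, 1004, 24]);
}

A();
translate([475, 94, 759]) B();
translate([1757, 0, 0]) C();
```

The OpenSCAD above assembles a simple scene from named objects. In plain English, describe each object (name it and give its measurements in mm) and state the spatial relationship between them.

A is a table with a 1357×604 mm rectangular top, 29 mm thick, top surface at z = 759 mm, supported by four 46×46 mm square legs, each inset 26 mm from the nearest pair of top edges, running from the floor.

B is a chair: 407×416 mm seat, 22 mm thick, top at z = 484 mm, on four 41 mm square corner legs flush with the seat edges. A 35 mm thick backrest slab spans the full seat width, extending 411 mm above the seat top, its back face flush with the seat's +y edge.

C is a bed frame 2075 mm long (x) by 1004 mm wide (y). Four 67×67 mm corner posts, 501 mm tall, at the corners of the footprint. Four rails of 29 mm thickness and 200 mm height run between adjacent posts with their undersides at z = 277 mm, their outer faces flush with the outside of the frame (the two x-running rails run between the posts' inner faces; the two y-running rails run between the posts' inner faces). 10 slats, each 83 mm wide (x) and 24 mm thick, lie across the top of the two x-running rails, running the full 1004 mm width of the frame in y; the slats are evenly spaced along x between the inner faces of the end posts with equal gaps (rounded down to the nearest mm) at the −x end and between each pair — any rounding remainder accumulates at the +x end.

The chair is on top of the table, centred. The bed frame is on the floor beside the table on its +x side.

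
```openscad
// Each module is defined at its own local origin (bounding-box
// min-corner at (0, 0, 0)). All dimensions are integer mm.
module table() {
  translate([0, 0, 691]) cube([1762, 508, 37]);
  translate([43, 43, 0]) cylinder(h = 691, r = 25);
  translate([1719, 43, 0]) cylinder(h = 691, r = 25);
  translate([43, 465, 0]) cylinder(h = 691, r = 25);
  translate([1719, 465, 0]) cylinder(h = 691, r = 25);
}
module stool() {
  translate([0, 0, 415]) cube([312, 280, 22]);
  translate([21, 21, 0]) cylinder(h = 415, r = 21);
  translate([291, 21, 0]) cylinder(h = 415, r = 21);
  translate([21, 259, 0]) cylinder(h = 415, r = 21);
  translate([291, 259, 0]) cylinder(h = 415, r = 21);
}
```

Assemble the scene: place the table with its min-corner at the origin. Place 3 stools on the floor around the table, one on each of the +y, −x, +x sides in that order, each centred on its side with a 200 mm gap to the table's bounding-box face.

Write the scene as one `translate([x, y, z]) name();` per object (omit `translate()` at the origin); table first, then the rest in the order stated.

table();
translate([725, 708, 0]) stool();
translate([-512, 114, 0]) stool();
translate([1962, 114, 0]) stool();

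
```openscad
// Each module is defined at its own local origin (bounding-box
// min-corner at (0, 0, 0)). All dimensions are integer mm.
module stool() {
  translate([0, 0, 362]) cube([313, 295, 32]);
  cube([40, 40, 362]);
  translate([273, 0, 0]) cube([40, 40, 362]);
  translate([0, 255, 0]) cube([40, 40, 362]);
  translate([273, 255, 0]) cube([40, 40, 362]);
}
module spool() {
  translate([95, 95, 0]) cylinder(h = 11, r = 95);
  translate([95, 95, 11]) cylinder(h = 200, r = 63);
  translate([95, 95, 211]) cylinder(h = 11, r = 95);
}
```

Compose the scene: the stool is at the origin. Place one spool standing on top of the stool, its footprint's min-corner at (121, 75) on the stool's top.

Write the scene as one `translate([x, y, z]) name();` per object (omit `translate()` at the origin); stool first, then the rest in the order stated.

stool();
translate([121, 75, 394]) spool();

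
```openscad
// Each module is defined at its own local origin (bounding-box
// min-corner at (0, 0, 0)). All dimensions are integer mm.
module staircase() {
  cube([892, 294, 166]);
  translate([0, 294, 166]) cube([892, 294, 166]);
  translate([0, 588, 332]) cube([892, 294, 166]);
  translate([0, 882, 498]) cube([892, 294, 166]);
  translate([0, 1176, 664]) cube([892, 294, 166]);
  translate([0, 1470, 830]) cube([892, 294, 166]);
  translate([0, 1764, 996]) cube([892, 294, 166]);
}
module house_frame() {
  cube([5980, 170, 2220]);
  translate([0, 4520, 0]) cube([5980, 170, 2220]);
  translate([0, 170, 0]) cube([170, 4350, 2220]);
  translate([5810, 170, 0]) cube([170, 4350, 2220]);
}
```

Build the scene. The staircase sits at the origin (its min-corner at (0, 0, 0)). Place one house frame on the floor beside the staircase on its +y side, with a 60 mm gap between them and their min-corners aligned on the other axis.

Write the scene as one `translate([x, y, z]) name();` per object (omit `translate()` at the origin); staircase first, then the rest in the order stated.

staircase();
translate([0, 2118, 0]) house_frame();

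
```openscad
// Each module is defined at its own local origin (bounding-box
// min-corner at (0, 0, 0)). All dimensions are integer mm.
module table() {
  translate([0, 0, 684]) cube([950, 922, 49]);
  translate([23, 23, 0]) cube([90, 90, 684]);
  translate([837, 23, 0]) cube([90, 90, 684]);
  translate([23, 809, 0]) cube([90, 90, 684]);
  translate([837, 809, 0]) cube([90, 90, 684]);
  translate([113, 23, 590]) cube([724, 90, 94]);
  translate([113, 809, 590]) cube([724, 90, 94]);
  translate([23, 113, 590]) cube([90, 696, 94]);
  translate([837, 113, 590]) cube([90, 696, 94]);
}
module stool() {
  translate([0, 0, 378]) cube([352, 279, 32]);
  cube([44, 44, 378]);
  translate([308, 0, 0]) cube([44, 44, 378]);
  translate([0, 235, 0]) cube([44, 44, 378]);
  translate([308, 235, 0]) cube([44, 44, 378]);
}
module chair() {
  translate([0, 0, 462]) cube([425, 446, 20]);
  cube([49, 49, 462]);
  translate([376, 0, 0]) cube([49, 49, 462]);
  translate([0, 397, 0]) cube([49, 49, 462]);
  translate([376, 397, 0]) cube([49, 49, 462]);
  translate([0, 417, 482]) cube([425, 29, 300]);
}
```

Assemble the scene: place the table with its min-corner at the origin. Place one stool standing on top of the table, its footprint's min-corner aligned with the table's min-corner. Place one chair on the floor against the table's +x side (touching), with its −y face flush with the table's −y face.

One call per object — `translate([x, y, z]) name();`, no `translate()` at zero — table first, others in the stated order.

table();
translate([0, 0, 733]) stool();
translate([950, 0, 0]) chair();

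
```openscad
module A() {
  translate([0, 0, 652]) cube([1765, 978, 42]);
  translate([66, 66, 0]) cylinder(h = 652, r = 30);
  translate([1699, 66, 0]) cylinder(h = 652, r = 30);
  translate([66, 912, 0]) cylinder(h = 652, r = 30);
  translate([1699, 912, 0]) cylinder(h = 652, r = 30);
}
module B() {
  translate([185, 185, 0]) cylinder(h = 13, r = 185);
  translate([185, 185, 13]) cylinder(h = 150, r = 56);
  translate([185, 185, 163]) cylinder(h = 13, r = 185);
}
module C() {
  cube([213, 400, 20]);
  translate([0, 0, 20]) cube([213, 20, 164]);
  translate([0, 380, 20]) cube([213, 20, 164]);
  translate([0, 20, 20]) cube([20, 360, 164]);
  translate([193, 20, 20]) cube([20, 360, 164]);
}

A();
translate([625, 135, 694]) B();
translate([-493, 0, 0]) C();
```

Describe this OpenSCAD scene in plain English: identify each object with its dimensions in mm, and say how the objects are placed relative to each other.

A is a rectangular dining table. The top is 1765×978×42 mm with its upper surface at z = 694 mm. It stands on four round legs of 60 mm diameter, each leg's bounding box inset 36 mm from the nearest pair of top edges, running from the floor to the underside of the top.

B is a spool: two coaxial disc flanges of radius 185 mm and thickness 13 mm, joined by a core cylinder of radius 56 mm and height 150 mm. The lower flange rests on z = 0 and the three cylinders share a vertical axis.

C is an open-topped rectangular box: outside dimensions 213×400×184 mm, with a uniform wall and base thickness of 20 mm. The base is a full 213×400 slab on the floor; four walls sit on top of the base. The front and back walls (the −y and +y sides) span the full width; the two side walls fit between them.

The spool is on top of the table. The open box is on the floor beside the table on its −x side.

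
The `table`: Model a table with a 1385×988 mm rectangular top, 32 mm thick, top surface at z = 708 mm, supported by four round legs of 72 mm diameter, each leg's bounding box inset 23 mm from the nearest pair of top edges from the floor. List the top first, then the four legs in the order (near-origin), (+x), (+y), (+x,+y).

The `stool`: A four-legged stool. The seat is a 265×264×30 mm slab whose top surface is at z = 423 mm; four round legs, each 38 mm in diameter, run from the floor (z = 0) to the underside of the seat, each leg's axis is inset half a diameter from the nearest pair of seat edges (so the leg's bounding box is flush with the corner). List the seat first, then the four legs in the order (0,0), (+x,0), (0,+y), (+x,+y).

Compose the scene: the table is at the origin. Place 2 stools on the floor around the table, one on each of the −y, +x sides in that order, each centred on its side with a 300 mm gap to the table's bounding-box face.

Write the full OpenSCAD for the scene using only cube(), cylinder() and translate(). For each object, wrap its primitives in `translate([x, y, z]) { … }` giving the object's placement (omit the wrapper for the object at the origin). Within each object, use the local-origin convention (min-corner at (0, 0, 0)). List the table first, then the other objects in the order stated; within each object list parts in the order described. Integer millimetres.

translate([0, 0, 676]) cube([1385, 988, 32]);
translate([59, 59, 0]) cylinder(h = 676, r = 36);
translate([1326, 59, 0]) cylinder(h = 676, r = 36);
translate([59, 929, 0]) cylinder(h = 676, r = 36);
translate([1326, 929, 0]) cylinder(h = 676, r = 36);
translate([560, -564, 0]) {
  translate([0, 0, 393]) cube([265, 264, 30]);
  translate([19, 19, 0]) cylinder(h = 393, r = 19);
  translate([246, 19, 0]) cylinder(h = 393, r = 19);
  translate([19, 245, 0]) cylinder(h = 393, r = 19);
  translate([246, 245, 0]) cylinder(h = 393, r = 19);
}
translate([1685, 362, 0]) {
  translate([0, 0, 393]) cube([265, 264, 30]);
  translate([19, 19, 0]) cylinder(h = 393, r = 19);
  translate([246, 19, 0]) cylinder(h = 393, r = 19);
  translate([19, 245, 0]) cylinder(h = 393, r = 19);
  translate([246, 245, 0]) cylinder(h = 393, r = 19);
}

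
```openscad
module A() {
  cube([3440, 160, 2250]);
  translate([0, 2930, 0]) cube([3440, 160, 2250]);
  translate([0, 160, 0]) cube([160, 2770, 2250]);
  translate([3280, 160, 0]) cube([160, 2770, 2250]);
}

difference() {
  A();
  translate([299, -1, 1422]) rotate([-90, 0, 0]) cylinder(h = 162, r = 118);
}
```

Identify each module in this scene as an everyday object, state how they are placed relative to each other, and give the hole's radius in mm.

The subtracted cylinder has r = 118 mm.

A is a house frame. The house frame has a circular hole through its front wall. The hole's radius is 118 mm.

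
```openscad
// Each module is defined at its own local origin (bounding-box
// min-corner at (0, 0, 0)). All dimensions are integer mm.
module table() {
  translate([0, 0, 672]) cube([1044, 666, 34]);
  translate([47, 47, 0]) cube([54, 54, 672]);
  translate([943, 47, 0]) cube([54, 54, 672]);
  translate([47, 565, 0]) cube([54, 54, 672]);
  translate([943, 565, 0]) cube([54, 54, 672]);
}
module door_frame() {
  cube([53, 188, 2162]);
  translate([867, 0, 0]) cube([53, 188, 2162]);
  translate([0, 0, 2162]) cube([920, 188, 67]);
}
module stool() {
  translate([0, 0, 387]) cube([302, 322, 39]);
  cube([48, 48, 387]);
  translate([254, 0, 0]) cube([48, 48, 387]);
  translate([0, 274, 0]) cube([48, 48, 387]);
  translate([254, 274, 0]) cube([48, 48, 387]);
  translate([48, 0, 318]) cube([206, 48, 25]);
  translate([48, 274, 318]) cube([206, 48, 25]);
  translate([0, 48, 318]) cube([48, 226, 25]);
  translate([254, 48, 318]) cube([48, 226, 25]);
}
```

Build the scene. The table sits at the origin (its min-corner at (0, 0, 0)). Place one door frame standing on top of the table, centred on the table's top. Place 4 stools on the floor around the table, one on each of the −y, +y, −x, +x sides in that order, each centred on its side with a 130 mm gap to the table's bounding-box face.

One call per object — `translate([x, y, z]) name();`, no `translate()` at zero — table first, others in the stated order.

table();
translate([62, 239, 706]) door_frame();
translate([371, -452, 0]) stool();
translate([371, 796, 0]) stool();
translate([-432, 172, 0]) stool();
translate([1174, 172, 0]) stool();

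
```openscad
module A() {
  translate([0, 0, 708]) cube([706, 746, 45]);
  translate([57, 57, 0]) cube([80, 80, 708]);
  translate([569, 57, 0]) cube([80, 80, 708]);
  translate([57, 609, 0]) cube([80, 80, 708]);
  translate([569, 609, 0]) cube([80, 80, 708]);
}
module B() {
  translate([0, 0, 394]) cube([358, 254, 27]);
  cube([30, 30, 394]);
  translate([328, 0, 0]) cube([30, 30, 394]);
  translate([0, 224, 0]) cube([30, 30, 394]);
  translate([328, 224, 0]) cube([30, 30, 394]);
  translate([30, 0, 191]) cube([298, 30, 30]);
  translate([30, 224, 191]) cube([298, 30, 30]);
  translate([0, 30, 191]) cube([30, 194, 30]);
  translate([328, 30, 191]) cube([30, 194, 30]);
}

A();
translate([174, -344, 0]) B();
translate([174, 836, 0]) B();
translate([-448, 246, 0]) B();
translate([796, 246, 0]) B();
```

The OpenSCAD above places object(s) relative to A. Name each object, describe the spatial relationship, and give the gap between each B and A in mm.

A is a table. B is a stool. Four stools sit around the table at the −y, +y, −x, +x sides. The gap between each stool and the table is 90 mm.

Each stool's nearest face is 90 mm from the table's bounding box.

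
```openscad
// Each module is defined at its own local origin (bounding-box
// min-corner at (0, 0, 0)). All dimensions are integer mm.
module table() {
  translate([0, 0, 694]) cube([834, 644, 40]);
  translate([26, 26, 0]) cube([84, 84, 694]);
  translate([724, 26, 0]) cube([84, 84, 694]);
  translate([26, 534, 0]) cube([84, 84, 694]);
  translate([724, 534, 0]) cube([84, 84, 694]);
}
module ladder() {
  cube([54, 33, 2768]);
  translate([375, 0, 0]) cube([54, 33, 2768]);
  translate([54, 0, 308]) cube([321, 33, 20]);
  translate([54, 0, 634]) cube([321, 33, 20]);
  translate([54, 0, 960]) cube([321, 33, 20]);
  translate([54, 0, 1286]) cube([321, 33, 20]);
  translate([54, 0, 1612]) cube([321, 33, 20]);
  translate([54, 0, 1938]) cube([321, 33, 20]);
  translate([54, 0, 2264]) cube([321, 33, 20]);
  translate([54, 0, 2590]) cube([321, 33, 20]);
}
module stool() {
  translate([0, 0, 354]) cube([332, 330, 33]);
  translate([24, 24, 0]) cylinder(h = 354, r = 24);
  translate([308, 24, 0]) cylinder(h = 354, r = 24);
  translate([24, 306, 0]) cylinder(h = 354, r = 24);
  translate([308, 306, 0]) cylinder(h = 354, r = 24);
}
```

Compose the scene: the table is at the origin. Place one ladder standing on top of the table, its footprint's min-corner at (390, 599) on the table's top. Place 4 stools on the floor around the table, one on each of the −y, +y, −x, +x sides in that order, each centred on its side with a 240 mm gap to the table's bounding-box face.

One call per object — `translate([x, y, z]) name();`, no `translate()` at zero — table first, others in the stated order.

table();
translate([390, 599, 734]) ladder();
translate([251, -570, 0]) stool();
translate([251, 884, 0]) stool();
translate([-572, 157, 0]) stool();
translate([1074, 157, 0]) stool();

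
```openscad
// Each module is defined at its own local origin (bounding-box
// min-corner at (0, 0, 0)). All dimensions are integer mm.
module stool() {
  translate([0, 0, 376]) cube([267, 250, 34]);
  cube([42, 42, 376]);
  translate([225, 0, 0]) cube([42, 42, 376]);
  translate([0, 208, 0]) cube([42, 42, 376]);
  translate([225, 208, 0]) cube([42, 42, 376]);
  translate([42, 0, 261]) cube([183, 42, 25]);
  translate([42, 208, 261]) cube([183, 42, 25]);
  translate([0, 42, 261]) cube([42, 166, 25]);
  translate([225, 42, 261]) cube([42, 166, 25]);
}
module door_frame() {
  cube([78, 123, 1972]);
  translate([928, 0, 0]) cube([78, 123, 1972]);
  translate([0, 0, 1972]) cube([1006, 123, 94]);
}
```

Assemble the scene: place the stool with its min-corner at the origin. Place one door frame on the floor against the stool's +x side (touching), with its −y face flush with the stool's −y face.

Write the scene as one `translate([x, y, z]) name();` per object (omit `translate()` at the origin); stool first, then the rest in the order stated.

stool();
translate([267, 0, 0]) door_frame();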